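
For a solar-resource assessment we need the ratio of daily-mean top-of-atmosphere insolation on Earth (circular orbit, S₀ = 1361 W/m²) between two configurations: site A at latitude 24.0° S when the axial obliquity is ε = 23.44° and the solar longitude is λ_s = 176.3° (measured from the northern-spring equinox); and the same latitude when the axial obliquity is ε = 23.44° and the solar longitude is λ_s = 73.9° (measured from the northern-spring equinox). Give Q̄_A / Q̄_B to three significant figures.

— Configuration A (φ=-24.0°):
Solar declination: sin δ = sin ε · sin λ_s = sin 23.44° × sin 176.3° = 0.02567, so δ = +1.471°.
cos H₀ = −tan(-24.0°) tan(+1.471°) = 0.0114, H₀ = 1.5594 rad.
Bracket: H₀ sin φ sin δ + cos φ cos δ sin H₀ = 1.5594×-0.40674×0.02567 + 0.91355×0.99967×0.99993 = -0.016282 + 0.913185 = 0.896903.
Q̄ = (S₀/π) × [bracket] = (1361/π) × 0.896903 = 388.56 W/m².
— Configuration B (φ=-24.0°):
Solar declination: sin δ = sin ε · sin λ_s = sin 23.44° × sin 73.9° = 0.38219, so δ = +22.469°.
cos H₀ = −tan(-24.0°) tan(+22.469°) = 0.1841, H₀ = 1.3856 rad.
Bracket: H₀ sin φ sin δ + cos φ cos δ sin H₀ = 1.3856×-0.40674×0.38219 + 0.91355×0.92409×0.98290 = -0.215394 + 0.829767 = 0.614373.
Q̄ = (S₀/π) × [bracket] = (1361/π) × 0.614373 = 266.16 W/m².
Ratio Q̄_A / Q̄_B = 388.56 / 266.16 = 1.460.

Q̄_A / Q̄_B ≈ 1.46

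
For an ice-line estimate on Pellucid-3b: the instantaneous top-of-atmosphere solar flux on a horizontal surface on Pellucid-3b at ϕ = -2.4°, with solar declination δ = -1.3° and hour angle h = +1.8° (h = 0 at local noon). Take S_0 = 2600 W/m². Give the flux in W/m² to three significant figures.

2.60e+03 W/m²

cos θ_z = sin ϕ sin δ + cos ϕ cos δ cos h = 0.000950 + 0.998373 = 0.999323.
Flux = S_0 · cos θ_z = 2600 × 0.999323 = 2598 W/m².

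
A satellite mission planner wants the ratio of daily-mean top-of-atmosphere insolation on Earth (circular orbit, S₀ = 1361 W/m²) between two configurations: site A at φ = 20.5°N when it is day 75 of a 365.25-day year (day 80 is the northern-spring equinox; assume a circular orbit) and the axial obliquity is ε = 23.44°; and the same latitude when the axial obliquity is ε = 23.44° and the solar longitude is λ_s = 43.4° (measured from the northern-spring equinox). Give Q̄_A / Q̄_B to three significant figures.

Q̄_A / Q̄_B ≈ 0.868

— Configuration A (φ=+20.5°):
Solar longitude: λ_s = 360° × (75 − 80)/365.25 = -4.928°, i.e. -4.928° + 360° = 355.072°.
sin δ = sin 23.44° × sin 355.072° = -0.03417, so δ = -1.958°.
cos H₀ = −tan(+20.5°) tan(-1.958°) = 0.0128, H₀ = 1.5580 rad.
Bracket: H₀ sin φ sin δ + cos φ cos δ sin H₀ = 1.5580×0.35021×-0.03417 + 0.93667×0.99942×0.99992 = -0.018644 + 0.936052 = 0.917408.
Q̄ = (S₀/π) × [bracket] = (1361/π) × 0.917408 = 397.44 W/m².
— Configuration B (φ=+20.5°):
Solar declination: sin δ = sin ε · sin λ_s = sin 23.44° × sin 43.4° = 0.27332, so δ = +15.862°.
cos H₀ = −tan(+20.5°) tan(+15.862°) = -0.1062, H₀ = 1.6772 rad.
Bracket: H₀ sin φ sin δ + cos φ cos δ sin H₀ = 1.6772×0.35021×0.27332 + 0.93667×0.96192×0.99434 = 0.160541 + 0.895902 = 1.056443.
Q̄ = (S₀/π) × [bracket] = (1361/π) × 1.056443 = 457.67 W/m².
Ratio Q̄_A / Q̄_B = 397.44 / 457.67 = 0.8684.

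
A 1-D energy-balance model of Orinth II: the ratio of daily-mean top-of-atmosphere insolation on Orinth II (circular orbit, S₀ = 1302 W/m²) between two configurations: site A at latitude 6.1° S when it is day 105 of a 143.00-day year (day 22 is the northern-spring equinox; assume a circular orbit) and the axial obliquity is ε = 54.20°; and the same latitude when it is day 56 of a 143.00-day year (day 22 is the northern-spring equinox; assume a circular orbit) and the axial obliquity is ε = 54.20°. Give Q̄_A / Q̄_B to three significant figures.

— Configuration A (φ=-6.1°):
Solar longitude: λ_s = 360° × (105 − 22)/143.00 = 208.951°.
sin δ = sin 54.20° × sin 208.951° = -0.39261, so δ = -23.117°.
cos H₀ = −tan(-6.1°) tan(-23.117°) = -0.0456, H₀ = 1.6164 rad.
Bracket: H₀ sin φ sin δ + cos φ cos δ sin H₀ = 1.6164×-0.10626×-0.39261 + 0.99434×0.91971×0.99896 = 0.067434 + 0.913553 = 0.980987.
Q̄ = (S₀/π) × [bracket] = (1302/π) × 0.980987 = 406.56 W/m².
— Configuration B (φ=-6.1°):
Solar longitude: λ_s = 360° × (56 − 22)/143.00 = 85.594°.
sin δ = sin 54.20° × sin 85.594° = 0.80867, so δ = +53.966°.
cos H₀ = −tan(-6.1°) tan(+53.966°) = 0.1469, H₀ = 1.4234 rad.
Bracket: H₀ sin φ sin δ + cos φ cos δ sin H₀ = 1.4234×-0.10626×0.80867 + 0.99434×0.58827×0.98915 = -0.122312 + 0.578594 = 0.456282.
Q̄ = (S₀/π) × [bracket] = (1302/π) × 0.456282 = 189.10 W/m².
Ratio Q̄_A / Q̄_B = 406.56 / 189.10 = 2.150.

Q̄_A / Q̄_B ≈ 2.15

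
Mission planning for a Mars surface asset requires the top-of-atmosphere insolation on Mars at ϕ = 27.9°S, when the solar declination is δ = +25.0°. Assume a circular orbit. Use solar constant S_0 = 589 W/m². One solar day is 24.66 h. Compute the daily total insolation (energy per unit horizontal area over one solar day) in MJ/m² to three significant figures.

8.57 MJ/m²

cos h₀ = −tan(-27.9°) tan(+25.000°) = 0.2469, h₀ = 1.3213 rad.
Bracket: h₀ sin ϕ sin δ + cos ϕ cos δ sin h₀ = 1.3213×-0.46793×0.42262 + 0.88377×0.90631×0.96904 = -0.261296 + 0.776172 = 0.514876.
Q̄ = (S_0/π) × [bracket] = (589/π) × 0.514876 = 96.531 W/m².
Daily total = Q̄ × 24.66 h × 3600 s/h = 96.531 × 24.66 × 3600 / 10⁶ = 8.570 MJ/m².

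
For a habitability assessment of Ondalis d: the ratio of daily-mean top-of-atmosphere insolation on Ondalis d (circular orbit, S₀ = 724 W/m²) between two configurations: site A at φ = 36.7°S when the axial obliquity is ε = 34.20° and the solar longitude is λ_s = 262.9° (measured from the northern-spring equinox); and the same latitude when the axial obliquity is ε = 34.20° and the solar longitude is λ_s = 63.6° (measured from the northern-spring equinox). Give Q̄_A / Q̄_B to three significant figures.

— Configuration A (φ=-36.7°):
Solar declination: sin δ = sin ε · sin λ_s = sin 34.20° × sin 262.9° = -0.55777, so δ = -33.902°.
cos H₀ = −tan(-36.7°) tan(-33.902°) = -0.5009, H₀ = 2.0954 rad.
Bracket: H₀ sin φ sin δ + cos φ cos δ sin H₀ = 2.0954×-0.59763×-0.55777 + 0.80178×0.82999×0.86550 = 0.698481 + 0.575964 = 1.274445.
Q̄ = (S₀/π) × [bracket] = (724/π) × 1.274445 = 293.70 W/m².
— Configuration B (φ=-36.7°):
Solar declination: sin δ = sin ε · sin λ_s = sin 34.20° × sin 63.6° = 0.50346, so δ = +30.229°.
cos H₀ = −tan(-36.7°) tan(+30.229°) = 0.4343, H₀ = 1.1215 rad.
Bracket: H₀ sin φ sin δ + cos φ cos δ sin H₀ = 1.1215×-0.59763×0.50346 + 0.80178×0.86402×0.90075 = -0.337440 + 0.623998 = 0.286558.
Q̄ = (S₀/π) × [bracket] = (724/π) × 0.286558 = 66.039 W/m².
Ratio Q̄_A / Q̄_B = 293.70 / 66.039 = 4.447.

Q̄_A / Q̄_B ≈ 4.45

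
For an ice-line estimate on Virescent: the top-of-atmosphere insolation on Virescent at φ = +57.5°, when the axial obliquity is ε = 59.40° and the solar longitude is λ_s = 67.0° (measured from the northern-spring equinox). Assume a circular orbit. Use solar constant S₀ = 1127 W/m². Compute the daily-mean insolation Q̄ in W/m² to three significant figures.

Q̄ ≈ 753 W/m²

Solar declination: sin δ = sin ε · sin λ_s = sin 59.40° × sin 67.0° = 0.79232, so δ = +52.403°.
cos H₀ = −tan(+57.5°) tan(+52.403°) = -2.0385 ≤ −1 ⇒ polar day, H₀ = π.
Bracket: H₀ sin φ sin δ + cos φ cos δ sin H₀ = 3.1416×0.84339×0.79232 + 0.53730×0.61011×0.00000 = 2.099326 + 0.000000 = 2.099326.
Q̄ = (S₀/π) × [bracket] = (1127/π) × 2.099326 = 753.1 W/m².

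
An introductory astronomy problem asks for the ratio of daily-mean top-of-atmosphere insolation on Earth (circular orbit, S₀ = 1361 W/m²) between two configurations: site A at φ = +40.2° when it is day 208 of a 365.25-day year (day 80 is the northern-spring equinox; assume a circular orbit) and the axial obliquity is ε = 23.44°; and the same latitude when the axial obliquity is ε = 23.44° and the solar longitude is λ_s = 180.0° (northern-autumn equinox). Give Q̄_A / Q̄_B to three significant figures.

Q̄_A / Q̄_B ≈ 1.41

— Configuration A (φ=+40.2°):
Solar longitude: λ_s = 360° × (208 − 80)/365.25 = 126.160°.
sin δ = sin 23.44° × sin 126.160° = 0.32116, so δ = +18.733°.
cos H₀ = −tan(+40.2°) tan(+18.733°) = -0.2866, H₀ = 1.8615 rad.
Bracket: H₀ sin φ sin δ + cos φ cos δ sin H₀ = 1.8615×0.64546×0.32116 + 0.76380×0.94702×0.95805 = 0.385881 + 0.692990 = 1.078871.
Q̄ = (S₀/π) × [bracket] = (1361/π) × 1.078871 = 467.39 W/m².
— Configuration B (φ=+40.2°):
Solar declination: sin δ = sin ε · sin λ_s = sin 23.44° × sin 180.0° = 0.00000, so δ = +0.000°.
cos H₀ = −tan(+40.2°) tan(+0.000°) = -0.0000, H₀ = 1.5708 rad.
Bracket: H₀ sin φ sin δ + cos φ cos δ sin H₀ = 1.5708×0.64546×0.00000 + 0.76380×1.00000×1.00000 = 0.000000 + 0.763800 = 0.763800.
Q̄ = (S₀/π) × [bracket] = (1361/π) × 0.763800 = 330.89 W/m².
Ratio Q̄_A / Q̄_B = 467.39 / 330.89 = 1.413.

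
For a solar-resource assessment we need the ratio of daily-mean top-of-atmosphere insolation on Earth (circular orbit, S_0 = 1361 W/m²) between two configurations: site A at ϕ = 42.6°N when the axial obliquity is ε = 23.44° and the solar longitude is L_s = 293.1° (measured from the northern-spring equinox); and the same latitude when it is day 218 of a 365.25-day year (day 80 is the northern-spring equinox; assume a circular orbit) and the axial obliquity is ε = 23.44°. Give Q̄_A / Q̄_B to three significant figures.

Q̄_A / Q̄_B ≈ 0.333

— Configuration A (ϕ=+42.6°):
Solar declination: sin δ = sin ε · sin L_s = sin 23.44° × sin 293.1° = -0.36589, so δ = -21.463°.
cos h₀ = −tan(+42.6°) tan(-21.463°) = 0.3615, h₀ = 1.2009 rad.
Bracket: h₀ sin ϕ sin δ + cos ϕ cos δ sin h₀ = 1.2009×0.67688×-0.36589 + 0.73610×0.93066×0.93236 = -0.297419 + 0.638721 = 0.341302.
Q̄ = (S_0/π) × [bracket] = (1361/π) × 0.341302 = 147.86 W/m².
— Configuration B (ϕ=+42.6°):
Solar longitude: L_s = 360° × (218 − 80)/365.25 = 136.016°.
sin δ = sin 23.44° × sin 136.016° = 0.27625, so δ = +16.036°.
cos h₀ = −tan(+42.6°) tan(+16.036°) = -0.2643, h₀ = 1.8383 rad.
Bracket: h₀ sin ϕ sin δ + cos ϕ cos δ sin h₀ = 1.8383×0.67688×0.27625 + 0.73610×0.96109×0.96444 = 0.343740 + 0.682301 = 1.026041.
Q̄ = (S_0/π) × [bracket] = (1361/π) × 1.026041 = 444.50 W/m².
Ratio Q̄_A / Q̄_B = 147.86 / 444.50 = 0.3326.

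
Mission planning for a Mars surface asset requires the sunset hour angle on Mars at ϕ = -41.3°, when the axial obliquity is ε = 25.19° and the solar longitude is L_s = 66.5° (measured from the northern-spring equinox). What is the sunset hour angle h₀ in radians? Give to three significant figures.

Solar declination: sin δ = sin ε · sin L_s = sin 25.19° × sin 66.5° = 0.39032, so δ = +22.974°.
cos h₀ = −tan ϕ · tan δ = −tan(-41.3°) × tan(+22.974°) = 0.3724, so h₀ = 1.1892 rad = 68.13°.

h₀ = 1.19 rad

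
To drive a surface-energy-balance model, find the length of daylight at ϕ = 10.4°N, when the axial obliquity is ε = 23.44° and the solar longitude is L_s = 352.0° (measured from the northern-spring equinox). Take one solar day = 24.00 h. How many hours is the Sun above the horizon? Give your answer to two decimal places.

Solar declination: sin δ = sin ε · sin L_s = sin 23.44° × sin 352.0° = -0.05536, so δ = -3.174°.
cos h₀ = −tan ϕ · tan δ = −tan(+10.4°) × tan(-3.174°) = 0.0102, so h₀ = 1.5606 rad = 89.42°.
Daylight = 2h₀/(2π) × 24.00 h = (1.5606/π) × 24.00 = 11.92 h.

11.92 h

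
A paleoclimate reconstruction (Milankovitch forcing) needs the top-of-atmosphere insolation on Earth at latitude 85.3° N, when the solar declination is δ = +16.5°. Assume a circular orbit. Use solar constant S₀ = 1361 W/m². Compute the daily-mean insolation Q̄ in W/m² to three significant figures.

cos H₀ = −tan(+85.3°) tan(+16.500°) = -3.6029 ≤ −1 ⇒ polar day, H₀ = π.
Bracket: H₀ sin φ sin δ + cos φ cos δ sin H₀ = 3.1416×0.99664×0.28402 + 0.08194×0.95882×0.00000 = 0.889279 + 0.000000 = 0.889279.
Q̄ = (S₀/π) × [bracket] = (1361/π) × 0.889279 = 385.3 W/m².

Q̄ ≈ 385 W/m²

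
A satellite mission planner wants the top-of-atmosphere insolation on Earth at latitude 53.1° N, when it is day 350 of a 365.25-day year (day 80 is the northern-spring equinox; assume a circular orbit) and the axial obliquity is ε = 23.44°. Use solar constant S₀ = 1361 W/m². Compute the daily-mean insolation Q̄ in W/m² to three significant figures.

Q̄ ≈ 63.6 W/m²

Solar longitude: λ_s = 360° × (350 − 80)/365.25 = 266.119°.
sin δ = sin 23.44° × sin 266.119° = -0.39688, so δ = -23.383°.
cos H₀ = −tan(+53.1°) tan(-23.383°) = 0.5759, H₀ = 0.9571 rad.
Bracket: H₀ sin φ sin δ + cos φ cos δ sin H₀ = 0.9571×0.79968×-0.39688 + 0.60042×0.91787×0.81753 = -0.303762 + 0.450547 = 0.146785.
Q̄ = (S₀/π) × [bracket] = (1361/π) × 0.146785 = 63.59 W/m².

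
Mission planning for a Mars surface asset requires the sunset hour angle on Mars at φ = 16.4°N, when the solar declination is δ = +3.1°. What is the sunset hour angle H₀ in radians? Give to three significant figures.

H₀ = 1.59 rad

cos H₀ = −tan φ · tan δ = −tan(+16.4°) × tan(+3.100°) = -0.0159, so H₀ = 1.5867 rad = 90.91°.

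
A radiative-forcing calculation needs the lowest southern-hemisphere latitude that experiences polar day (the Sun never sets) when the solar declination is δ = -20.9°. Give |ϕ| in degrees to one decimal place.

Polar day requires cos h₀ = −tan ϕ tan δ ≤ −1, i.e. tan ϕ tan δ ≥ 1.
The boundary is |tan ϕ| · |tan δ| = 1, so |ϕ| = 90° − |δ| = 90° − 20.9° = 69.1° in the southern hemisphere.

|ϕ| = 69.1°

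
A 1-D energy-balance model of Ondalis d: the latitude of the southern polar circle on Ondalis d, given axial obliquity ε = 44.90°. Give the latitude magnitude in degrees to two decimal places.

45.10°

The polar circle is the lowest latitude that experiences at least one full rotation of continuous darkness at the northern-summer solstice; it lies at |φ| = 90° − ε = 90° − 44.90° = 45.10°.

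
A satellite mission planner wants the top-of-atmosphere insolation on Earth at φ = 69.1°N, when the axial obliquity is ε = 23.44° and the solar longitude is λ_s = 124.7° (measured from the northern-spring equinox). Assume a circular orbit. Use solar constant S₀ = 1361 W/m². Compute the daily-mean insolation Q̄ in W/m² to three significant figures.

Q̄ ≈ 420 W/m²

Solar declination: sin δ = sin ε · sin λ_s = sin 23.44° × sin 124.7° = 0.32704, so δ = +19.089°.
cos H₀ = −tan(+69.1°) tan(+19.089°) = -0.9063, H₀ = 2.7052 rad.
Bracket: H₀ sin φ sin δ + cos φ cos δ sin H₀ = 2.7052×0.93420×0.32704 + 0.35674×0.94501×0.42271 = 0.826495 + 0.142505 = 0.969000.
Q̄ = (S₀/π) × [bracket] = (1361/π) × 0.969000 = 419.8 W/m².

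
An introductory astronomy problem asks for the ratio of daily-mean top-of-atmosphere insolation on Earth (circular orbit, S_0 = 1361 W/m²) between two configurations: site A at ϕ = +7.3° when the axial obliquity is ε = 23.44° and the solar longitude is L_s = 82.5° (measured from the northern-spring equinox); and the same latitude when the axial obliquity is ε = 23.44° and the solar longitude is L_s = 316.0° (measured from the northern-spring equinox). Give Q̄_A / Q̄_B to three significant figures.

— Configuration A (ϕ=+7.3°):
Solar declination: sin δ = sin ε · sin L_s = sin 23.44° × sin 82.5° = 0.39439, so δ = +23.228°.
cos h₀ = −tan(+7.3°) tan(+23.228°) = -0.0550, h₀ = 1.6258 rad.
Bracket: h₀ sin ϕ sin δ + cos ϕ cos δ sin h₀ = 1.6258×0.12706×0.39439 + 0.99189×0.91895×0.99849 = 0.081471 + 0.910121 = 0.991592.
Q̄ = (S_0/π) × [bracket] = (1361/π) × 0.991592 = 429.58 W/m².
— Configuration B (ϕ=+7.3°):
Solar declination: sin δ = sin ε · sin L_s = sin 23.44° × sin 316.0° = -0.27633, so δ = -16.041°.
cos h₀ = −tan(+7.3°) tan(-16.041°) = 0.0368, h₀ = 1.5340 rad.
Bracket: h₀ sin ϕ sin δ + cos ϕ cos δ sin h₀ = 1.5340×0.12706×-0.27633 + 0.99189×0.96106×0.99932 = -0.053859 + 0.952618 = 0.898759.
Q̄ = (S_0/π) × [bracket] = (1361/π) × 0.898759 = 389.36 W/m².
Ratio Q̄_A / Q̄_B = 429.58 / 389.36 = 1.103.

Q̄_A / Q̄_B ≈ 1.10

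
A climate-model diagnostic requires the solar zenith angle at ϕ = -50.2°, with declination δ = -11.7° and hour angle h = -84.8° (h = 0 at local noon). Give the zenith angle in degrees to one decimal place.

θ_z = 77.7°

cos θ_z = sin ϕ sin δ + cos ϕ cos δ cos h = 0.155798 + 0.056809 = 0.212607.
θ_z = arccos(0.212607) = 77.7°.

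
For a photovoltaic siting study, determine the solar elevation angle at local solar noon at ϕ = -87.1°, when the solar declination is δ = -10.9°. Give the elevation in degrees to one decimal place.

At local noon the hour angle is zero, so the zenith angle equals |ϕ − δ| = |-87.1° − (-10.900°)| = 76.200°.
Elevation = 90° − 76.200° = 13.8°.

13.8°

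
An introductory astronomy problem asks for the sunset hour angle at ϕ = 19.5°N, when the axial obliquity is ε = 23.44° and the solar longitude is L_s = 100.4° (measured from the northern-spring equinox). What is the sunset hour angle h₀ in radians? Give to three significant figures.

Solar declination: sin δ = sin ε · sin L_s = sin 23.44° × sin 100.4° = 0.39125, so δ = +23.033°.
cos h₀ = −tan ϕ · tan δ = −tan(+19.5°) × tan(+23.033°) = -0.1506, so h₀ = 1.7219 rad = 98.66°.

h₀ = 1.72 rad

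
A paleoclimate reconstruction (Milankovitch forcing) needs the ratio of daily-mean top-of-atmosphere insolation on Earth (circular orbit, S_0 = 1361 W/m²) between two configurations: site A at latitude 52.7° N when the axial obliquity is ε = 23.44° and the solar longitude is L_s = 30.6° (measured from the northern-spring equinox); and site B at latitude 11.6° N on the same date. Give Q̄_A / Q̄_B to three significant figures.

Q̄_A / Q̄_B ≈ 0.848

— Configuration A (ϕ=+52.7°):
Solar declination: sin δ = sin ε · sin L_s = sin 23.44° × sin 30.6° = 0.20249, so δ = +11.683°.
cos h₀ = −tan(+52.7°) tan(+11.683°) = -0.2714, h₀ = 1.8457 rad.
Bracket: h₀ sin ϕ sin δ + cos ϕ cos δ sin h₀ = 1.8457×0.79547×0.20249 + 0.60599×0.97928×0.96246 = 0.297296 + 0.571156 = 0.868452.
Q̄ = (S_0/π) × [bracket] = (1361/π) × 0.868452 = 376.23 W/m².
— Configuration B (ϕ=+11.6°):
cos h₀ = −tan(+11.6°) tan(+11.683°) = -0.0424, h₀ = 1.6133 rad.
Bracket: h₀ sin ϕ sin δ + cos ϕ cos δ sin h₀ = 1.6133×0.20108×0.20249 + 0.97958×0.97928×0.99910 = 0.065688 + 0.958420 = 1.024108.
Q̄ = (S_0/π) × [bracket] = (1361/π) × 1.024108 = 443.66 W/m².
Ratio Q̄_A / Q̄_B = 376.23 / 443.66 = 0.8480.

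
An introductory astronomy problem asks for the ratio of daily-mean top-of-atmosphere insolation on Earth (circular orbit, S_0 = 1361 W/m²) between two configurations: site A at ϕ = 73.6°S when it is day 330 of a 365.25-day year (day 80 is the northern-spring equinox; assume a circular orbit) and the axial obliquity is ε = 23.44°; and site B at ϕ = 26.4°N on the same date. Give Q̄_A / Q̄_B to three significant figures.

— Configuration A (ϕ=-73.6°):
Solar longitude: L_s = 360° × (330 − 80)/365.25 = 246.407°.
sin δ = sin 23.44° × sin 246.407° = -0.36454, so δ = -21.379°.
cos h₀ = −tan(-73.6°) tan(-21.379°) = -1.3301 ≤ −1 ⇒ polar day, h₀ = π.
Bracket: h₀ sin ϕ sin δ + cos ϕ cos δ sin h₀ = 3.1416×-0.95931×-0.36454 + 0.28234×0.93119×0.00000 = 1.098639 + 0.000000 = 1.098639.
Q̄ = (S_0/π) × [bracket] = (1361/π) × 1.098639 = 475.95 W/m².
— Configuration B (ϕ=+26.4°):
cos h₀ = −tan(+26.4°) tan(-21.379°) = 0.1943, h₀ = 1.3752 rad.
Bracket: h₀ sin ϕ sin δ + cos ϕ cos δ sin h₀ = 1.3752×0.44464×-0.36454 + 0.89571×0.93119×0.98094 = -0.222905 + 0.818179 = 0.595274.
Q̄ = (S_0/π) × [bracket] = (1361/π) × 0.595274 = 257.88 W/m².
Ratio Q̄_A / Q̄_B = 475.95 / 257.88 = 1.846.

Q̄_A / Q̄_B ≈ 1.85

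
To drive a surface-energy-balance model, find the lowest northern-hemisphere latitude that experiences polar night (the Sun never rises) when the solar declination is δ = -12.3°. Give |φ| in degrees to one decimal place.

Polar night requires cos H₀ = −tan φ tan δ ≥ 1, i.e. tan φ tan δ ≤ −1.
The boundary is |tan φ| · |tan δ| = 1, so |φ| = 90° − |δ| = 90° − 12.3° = 77.7° in the northern hemisphere.

|φ| = 77.7°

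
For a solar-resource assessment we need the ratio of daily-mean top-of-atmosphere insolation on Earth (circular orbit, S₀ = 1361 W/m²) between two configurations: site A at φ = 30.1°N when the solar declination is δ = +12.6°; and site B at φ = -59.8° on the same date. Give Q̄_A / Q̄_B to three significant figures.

— Configuration A (φ=+30.1°):
cos H₀ = −tan(+30.1°) tan(+12.600°) = -0.1296, H₀ = 1.7007 rad.
Bracket: H₀ sin φ sin δ + cos φ cos δ sin H₀ = 1.7007×0.50151×0.21814 + 0.86515×0.97592×0.99157 = 0.186056 + 0.837200 = 1.023256.
Q̄ = (S₀/π) × [bracket] = (1361/π) × 1.023256 = 443.29 W/m².
— Configuration B (φ=-59.8°):
cos H₀ = −tan(-59.8°) tan(+12.600°) = 0.3841, H₀ = 1.1766 rad.
Bracket: H₀ sin φ sin δ + cos φ cos δ sin H₀ = 1.1766×-0.86427×0.21814 + 0.50302×0.97592×0.92331 = -0.221827 + 0.453260 = 0.231433.
Q̄ = (S₀/π) × [bracket] = (1361/π) × 0.231433 = 100.26 W/m².
Ratio Q̄_A / Q̄_B = 443.29 / 100.26 = 4.421.

Q̄_A / Q̄_B ≈ 4.42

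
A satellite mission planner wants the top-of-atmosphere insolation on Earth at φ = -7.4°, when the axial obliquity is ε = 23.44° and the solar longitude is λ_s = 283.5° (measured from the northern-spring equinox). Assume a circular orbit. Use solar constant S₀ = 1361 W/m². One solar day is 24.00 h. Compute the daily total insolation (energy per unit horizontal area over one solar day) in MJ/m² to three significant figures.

Solar declination: sin δ = sin ε · sin λ_s = sin 23.44° × sin 283.5° = -0.38680, so δ = -22.755°.
cos H₀ = −tan(-7.4°) tan(-22.755°) = -0.0545, H₀ = 1.6253 rad.
Bracket: H₀ sin φ sin δ + cos φ cos δ sin H₀ = 1.6253×-0.12880×-0.38680 + 0.99167×0.92216×0.99852 = 0.080972 + 0.913125 = 0.994097.
Q̄ = (S₀/π) × [bracket] = (1361/π) × 0.994097 = 430.66 W/m².
Daily total = Q̄ × 24.00 h × 3600 s/h = 430.66 × 24.00 × 3600 / 10⁶ = 37.21 MJ/m².

37.2 MJ/m²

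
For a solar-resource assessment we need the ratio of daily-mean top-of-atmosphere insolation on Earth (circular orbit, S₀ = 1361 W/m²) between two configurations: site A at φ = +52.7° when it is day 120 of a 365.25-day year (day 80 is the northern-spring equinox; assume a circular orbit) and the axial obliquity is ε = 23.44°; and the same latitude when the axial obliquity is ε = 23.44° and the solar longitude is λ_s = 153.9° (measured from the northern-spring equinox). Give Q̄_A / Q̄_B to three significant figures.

— Configuration A (φ=+52.7°):
Solar longitude: λ_s = 360° × (120 − 80)/365.25 = 39.425°.
sin δ = sin 23.44° × sin 39.425° = 0.25262, so δ = +14.633°.
cos H₀ = −tan(+52.7°) tan(+14.633°) = -0.3427, H₀ = 1.9206 rad.
Bracket: H₀ sin φ sin δ + cos φ cos δ sin H₀ = 1.9206×0.79547×0.25262 + 0.60599×0.96756×0.93943 = 0.385948 + 0.550818 = 0.936766.
Q̄ = (S₀/π) × [bracket] = (1361/π) × 0.936766 = 405.83 W/m².
— Configuration B (φ=+52.7°):
Solar declination: sin δ = sin ε · sin λ_s = sin 23.44° × sin 153.9° = 0.17500, so δ = +10.079°.
cos H₀ = −tan(+52.7°) tan(+10.079°) = -0.2333, H₀ = 1.8063 rad.
Bracket: H₀ sin φ sin δ + cos φ cos δ sin H₀ = 1.8063×0.79547×0.17500 + 0.60599×0.98457×0.97240 = 0.251450 + 0.580172 = 0.831622.
Q̄ = (S₀/π) × [bracket] = (1361/π) × 0.831622 = 360.28 W/m².
Ratio Q̄_A / Q̄_B = 405.83 / 360.28 = 1.126.

Q̄_A / Q̄_B ≈ 1.13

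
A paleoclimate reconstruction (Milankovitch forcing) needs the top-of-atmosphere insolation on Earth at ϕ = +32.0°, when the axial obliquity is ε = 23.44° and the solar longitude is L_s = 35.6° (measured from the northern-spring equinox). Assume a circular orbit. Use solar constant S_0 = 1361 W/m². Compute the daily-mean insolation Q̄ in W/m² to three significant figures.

Q̄ ≈ 445 W/m²

Solar declination: sin δ = sin ε · sin L_s = sin 23.44° × sin 35.6° = 0.23156, so δ = +13.389°.
cos h₀ = −tan(+32.0°) tan(+13.389°) = -0.1487, h₀ = 1.7201 rad.
Bracket: h₀ sin ϕ sin δ + cos ϕ cos δ sin h₀ = 1.7201×0.52992×0.23156 + 0.84805×0.97282×0.98888 = 0.211071 + 0.815826 = 1.026897.
Q̄ = (S_0/π) × [bracket] = (1361/π) × 1.026897 = 444.9 W/m².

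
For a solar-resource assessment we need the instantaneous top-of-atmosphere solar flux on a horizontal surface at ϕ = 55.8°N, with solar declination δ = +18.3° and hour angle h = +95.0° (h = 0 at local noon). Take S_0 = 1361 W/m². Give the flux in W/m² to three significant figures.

290 W/m²

cos θ_z = sin ϕ sin δ + cos ϕ cos δ cos h = 0.259697 + -0.046511 = 0.213186.
Flux = S_0 · cos θ_z = 1361 × 0.213186 = 290.1 W/m².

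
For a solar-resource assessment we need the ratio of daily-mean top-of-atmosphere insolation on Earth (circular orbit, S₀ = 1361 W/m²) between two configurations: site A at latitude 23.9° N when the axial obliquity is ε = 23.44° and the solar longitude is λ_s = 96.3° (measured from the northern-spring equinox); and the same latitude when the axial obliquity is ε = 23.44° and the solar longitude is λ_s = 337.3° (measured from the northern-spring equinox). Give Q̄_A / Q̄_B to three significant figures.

— Configuration A (φ=+23.9°):
Solar declination: sin δ = sin ε · sin λ_s = sin 23.44° × sin 96.3° = 0.39539, so δ = +23.290°.
cos H₀ = −tan(+23.9°) tan(+23.290°) = -0.1908, H₀ = 1.7627 rad.
Bracket: H₀ sin φ sin δ + cos φ cos δ sin H₀ = 1.7627×0.40514×0.39539 + 0.91425×0.91851×0.98164 = 0.282364 + 0.824330 = 1.106694.
Q̄ = (S₀/π) × [bracket] = (1361/π) × 1.106694 = 479.44 W/m².
— Configuration B (φ=+23.9°):
Solar declination: sin δ = sin ε · sin λ_s = sin 23.44° × sin 337.3° = -0.15351, so δ = -8.830°.
cos H₀ = −tan(+23.9°) tan(-8.830°) = 0.0688, H₀ = 1.5019 rad.
Bracket: H₀ sin φ sin δ + cos φ cos δ sin H₀ = 1.5019×0.40514×-0.15351 + 0.91425×0.98815×0.99763 = -0.093408 + 0.901275 = 0.807867.
Q̄ = (S₀/π) × [bracket] = (1361/π) × 0.807867 = 349.98 W/m².
Ratio Q̄_A / Q̄_B = 479.44 / 349.98 = 1.370.

Q̄_A / Q̄_B ≈ 1.37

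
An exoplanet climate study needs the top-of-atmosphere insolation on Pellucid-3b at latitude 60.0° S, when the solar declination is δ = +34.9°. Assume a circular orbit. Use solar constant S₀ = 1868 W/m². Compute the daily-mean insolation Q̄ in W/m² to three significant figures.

cos H₀ = −tan(-60.0°) tan(+34.900°) = 1.2083 ≥ 1 ⇒ polar night, H₀ = 0 and Q̄ = 0.

Q̄ ≈ 0.00 W/m²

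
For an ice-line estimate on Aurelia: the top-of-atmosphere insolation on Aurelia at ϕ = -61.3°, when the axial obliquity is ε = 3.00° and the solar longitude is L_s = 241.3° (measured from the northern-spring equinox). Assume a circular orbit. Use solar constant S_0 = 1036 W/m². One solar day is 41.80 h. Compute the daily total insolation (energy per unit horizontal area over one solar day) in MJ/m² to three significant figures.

Solar declination: sin δ = sin ε · sin L_s = sin 3.00° × sin 241.3° = -0.04591, so δ = -2.631°.
cos h₀ = −tan(-61.3°) tan(-2.631°) = -0.0839, h₀ = 1.6548 rad.
Bracket: h₀ sin ϕ sin δ + cos ϕ cos δ sin h₀ = 1.6548×-0.87715×-0.04591 + 0.48022×0.99895×0.99647 = 0.066639 + 0.478022 = 0.544661.
Q̄ = (S_0/π) × [bracket] = (1036/π) × 0.544661 = 179.61 W/m².
Daily total = Q̄ × 41.80 h × 3600 s/h = 179.61 × 41.80 × 3600 / 10⁶ = 27.03 MJ/m².

27.0 MJ/m²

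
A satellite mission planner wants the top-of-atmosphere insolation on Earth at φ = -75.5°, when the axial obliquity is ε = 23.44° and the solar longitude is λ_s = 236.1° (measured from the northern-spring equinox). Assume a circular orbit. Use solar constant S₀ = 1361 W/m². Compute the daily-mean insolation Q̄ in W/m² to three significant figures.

Solar declination: sin δ = sin ε · sin λ_s = sin 23.44° × sin 236.1° = -0.33017, so δ = -19.279°.
cos H₀ = −tan(-75.5°) tan(-19.279°) = -1.3525 ≤ −1 ⇒ polar day, H₀ = π.
Bracket: H₀ sin φ sin δ + cos φ cos δ sin H₀ = 3.1416×-0.96815×-0.33017 + 0.25038×0.94392×0.00000 = 1.004225 + 0.000000 = 1.004225.
Q̄ = (S₀/π) × [bracket] = (1361/π) × 1.004225 = 435.1 W/m².

Q̄ ≈ 435 W/m²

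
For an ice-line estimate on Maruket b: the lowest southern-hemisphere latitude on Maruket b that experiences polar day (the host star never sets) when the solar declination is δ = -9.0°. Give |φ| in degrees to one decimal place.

|φ| = 81.0°

Polar day requires cos H₀ = −tan φ tan δ ≤ −1, i.e. tan φ tan δ ≥ 1.
The boundary is |tan φ| · |tan δ| = 1, so |φ| = 90° − |δ| = 90° − 9.0° = 81.0° in the southern hemisphere.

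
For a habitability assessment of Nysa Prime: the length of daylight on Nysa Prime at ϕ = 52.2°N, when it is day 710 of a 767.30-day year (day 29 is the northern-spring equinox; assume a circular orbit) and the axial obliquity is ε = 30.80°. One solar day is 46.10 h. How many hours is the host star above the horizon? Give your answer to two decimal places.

16.13 h

Solar longitude: L_s = 360° × (710 − 29)/767.30 = 319.510°.
sin δ = sin 30.80° × sin 319.510° = -0.33248, so δ = -19.419°.
cos h₀ = −tan ϕ · tan δ = −tan(+52.2°) × tan(-19.419°) = 0.4545, so h₀ = 1.0990 rad = 62.97°.
Daylight = 2h₀/(2π) × 46.10 h = (1.0990/π) × 46.10 = 16.13 h.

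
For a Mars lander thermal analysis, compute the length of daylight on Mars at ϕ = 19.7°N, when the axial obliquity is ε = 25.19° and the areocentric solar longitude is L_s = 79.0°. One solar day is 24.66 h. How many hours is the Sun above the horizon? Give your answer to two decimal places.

13.63 h

sin δ = sin 25.19° × sin 79.0° = 0.41780, so δ = +24.696°.
cos h₀ = −tan ϕ · tan δ = −tan(+19.7°) × tan(+24.696°) = -0.1647, so h₀ = 1.7362 rad = 99.48°.
Daylight = 2h₀/(2π) × 24.66 h = (1.7362/π) × 24.66 = 13.63 h.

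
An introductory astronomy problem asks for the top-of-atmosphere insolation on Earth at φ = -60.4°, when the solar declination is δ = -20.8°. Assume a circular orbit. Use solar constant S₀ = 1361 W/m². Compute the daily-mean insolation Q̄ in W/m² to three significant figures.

cos H₀ = −tan(-60.4°) tan(-20.800°) = -0.6687, H₀ = 2.3032 rad.
Bracket: H₀ sin φ sin δ + cos φ cos δ sin H₀ = 2.3032×-0.86949×-0.35511 + 0.49394×0.93483×0.74355 = 0.711147 + 0.343334 = 1.054481.
Q̄ = (S₀/π) × [bracket] = (1361/π) × 1.054481 = 456.8 W/m².

Q̄ ≈ 457 W/m²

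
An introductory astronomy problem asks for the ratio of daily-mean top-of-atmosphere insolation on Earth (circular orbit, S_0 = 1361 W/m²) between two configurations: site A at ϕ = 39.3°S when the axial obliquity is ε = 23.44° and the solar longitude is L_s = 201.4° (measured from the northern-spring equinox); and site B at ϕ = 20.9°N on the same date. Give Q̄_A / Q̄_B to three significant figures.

Q̄_A / Q̄_B ≈ 1.08

— Configuration A (ϕ=-39.3°):
Solar declination: sin δ = sin ε · sin L_s = sin 23.44° × sin 201.4° = -0.14514, so δ = -8.346°.
cos h₀ = −tan(-39.3°) tan(-8.346°) = -0.1201, h₀ = 1.6912 rad.
Bracket: h₀ sin ϕ sin δ + cos ϕ cos δ sin h₀ = 1.6912×-0.63338×-0.14514 + 0.77384×0.98941×0.99277 = 0.155470 + 0.760109 = 0.915579.
Q̄ = (S_0/π) × [bracket] = (1361/π) × 0.915579 = 396.65 W/m².
— Configuration B (ϕ=+20.9°):
cos h₀ = −tan(+20.9°) tan(-8.346°) = 0.0560, h₀ = 1.5147 rad.
Bracket: h₀ sin ϕ sin δ + cos ϕ cos δ sin h₀ = 1.5147×0.35674×-0.14514 + 0.93420×0.98941×0.99843 = -0.078427 + 0.922856 = 0.844429.
Q̄ = (S_0/π) × [bracket] = (1361/π) × 0.844429 = 365.82 W/m².
Ratio Q̄_A / Q̄_B = 396.65 / 365.82 = 1.084.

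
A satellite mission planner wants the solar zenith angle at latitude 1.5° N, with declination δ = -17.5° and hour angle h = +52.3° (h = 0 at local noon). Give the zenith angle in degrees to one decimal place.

θ_z = 54.9°

cos θ_z = sin ϕ sin δ + cos ϕ cos δ cos h = -0.007872 + 0.583024 = 0.575152.
θ_z = arccos(0.575152) = 54.9°.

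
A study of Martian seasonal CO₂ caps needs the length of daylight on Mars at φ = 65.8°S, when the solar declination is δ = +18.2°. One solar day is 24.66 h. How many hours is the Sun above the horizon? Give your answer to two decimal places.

5.89 h

cos H₀ = −tan φ · tan δ = −tan(-65.8°) × tan(+18.200°) = 0.7316, so H₀ = 0.7502 rad = 42.98°.
Daylight = 2H₀/(2π) × 24.66 h = (0.7502/π) × 24.66 = 5.89 h.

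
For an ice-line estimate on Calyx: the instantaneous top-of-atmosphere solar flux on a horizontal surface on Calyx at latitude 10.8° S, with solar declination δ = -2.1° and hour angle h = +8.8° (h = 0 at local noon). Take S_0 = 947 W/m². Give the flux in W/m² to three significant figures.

cos θ_z = sin ϕ sin δ + cos ϕ cos δ cos h = 0.006866 + 0.970072 = 0.976938.
Flux = S_0 · cos θ_z = 947 × 0.976938 = 925.2 W/m².

925 W/m²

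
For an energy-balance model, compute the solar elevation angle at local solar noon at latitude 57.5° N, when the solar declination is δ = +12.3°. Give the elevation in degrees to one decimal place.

44.8°

At local noon the hour angle is zero, so the zenith angle equals |φ − δ| = |+57.5° − (+12.300°)| = 45.200°.
Elevation = 90° − 45.200° = 44.8°.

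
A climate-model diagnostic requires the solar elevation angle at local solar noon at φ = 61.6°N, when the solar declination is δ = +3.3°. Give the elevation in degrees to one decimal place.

At local noon the hour angle is zero, so the zenith angle equals |φ − δ| = |+61.6° − (+3.300°)| = 58.300°.
Elevation = 90° − 58.300° = 31.7°.

31.7°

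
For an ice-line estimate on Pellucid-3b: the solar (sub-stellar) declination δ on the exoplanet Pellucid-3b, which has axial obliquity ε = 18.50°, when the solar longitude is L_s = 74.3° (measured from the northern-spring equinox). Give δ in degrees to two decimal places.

δ = +17.79°

sin δ = sin ε · sin L_s = sin 18.50° × sin 74.3° = 0.305467.
δ = arcsin(0.305467) = +17.79°.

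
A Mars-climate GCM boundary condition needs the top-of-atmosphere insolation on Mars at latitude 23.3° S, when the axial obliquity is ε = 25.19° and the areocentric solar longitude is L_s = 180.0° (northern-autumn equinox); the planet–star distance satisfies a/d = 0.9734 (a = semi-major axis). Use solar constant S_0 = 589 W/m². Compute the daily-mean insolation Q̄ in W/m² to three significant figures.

Q̄ ≈ 163 W/m²

sin δ = sin 25.19° × sin 180.0° = 0.00000, so δ = +0.000°.
cos h₀ = −tan(-23.3°) tan(+0.000°) = 0.0000, h₀ = 1.5708 rad.
Bracket: h₀ sin ϕ sin δ + cos ϕ cos δ sin h₀ = 1.5708×-0.39555×0.00000 + 0.91845×1.00000×1.00000 = -0.000000 + 0.918450 = 0.918450.
Inverse-square distance factor (a/d)² = 0.9734² = 0.947508.
Q̄ = (S_0/π) × 0.947508 × [bracket] = (589/π) × 0.947508 × 0.918450 = 163.2 W/m².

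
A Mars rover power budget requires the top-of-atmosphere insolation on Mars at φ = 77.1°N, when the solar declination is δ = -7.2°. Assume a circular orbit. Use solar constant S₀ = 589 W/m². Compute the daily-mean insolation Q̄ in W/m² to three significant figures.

Q̄ ≈ 12.0 W/m²

cos H₀ = −tan(+77.1°) tan(-7.200°) = 0.5516, H₀ = 0.9865 rad.
Bracket: H₀ sin φ sin δ + cos φ cos δ sin H₀ = 0.9865×0.97476×-0.12533 + 0.22325×0.99211×0.83412 = -0.120517 + 0.184748 = 0.064231.
Q̄ = (S₀/π) × [bracket] = (589/π) × 0.064231 = 12.04 W/m².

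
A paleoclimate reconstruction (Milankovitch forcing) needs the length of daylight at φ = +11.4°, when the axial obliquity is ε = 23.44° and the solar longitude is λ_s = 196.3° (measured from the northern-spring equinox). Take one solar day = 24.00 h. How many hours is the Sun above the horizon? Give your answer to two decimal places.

11.83 h

Solar declination: sin δ = sin ε · sin λ_s = sin 23.44° × sin 196.3° = -0.11165, so δ = -6.410°.
cos H₀ = −tan φ · tan δ = −tan(+11.4°) × tan(-6.410°) = 0.0227, so H₀ = 1.5481 rad = 88.70°.
Daylight = 2H₀/(2π) × 24.00 h = (1.5481/π) × 24.00 = 11.83 h.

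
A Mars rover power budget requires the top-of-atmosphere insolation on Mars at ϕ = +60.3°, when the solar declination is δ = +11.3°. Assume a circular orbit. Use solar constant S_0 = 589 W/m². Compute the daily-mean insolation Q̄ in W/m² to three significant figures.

cos h₀ = −tan(+60.3°) tan(+11.300°) = -0.3503, h₀ = 1.9287 rad.
Bracket: h₀ sin ϕ sin δ + cos ϕ cos δ sin h₀ = 1.9287×0.86863×0.19595 + 0.49546×0.98061×0.93663 = 0.328280 + 0.455065 = 0.783345.
Q̄ = (S_0/π) × [bracket] = (589/π) × 0.783345 = 146.9 W/m².

Q̄ ≈ 147 W/m²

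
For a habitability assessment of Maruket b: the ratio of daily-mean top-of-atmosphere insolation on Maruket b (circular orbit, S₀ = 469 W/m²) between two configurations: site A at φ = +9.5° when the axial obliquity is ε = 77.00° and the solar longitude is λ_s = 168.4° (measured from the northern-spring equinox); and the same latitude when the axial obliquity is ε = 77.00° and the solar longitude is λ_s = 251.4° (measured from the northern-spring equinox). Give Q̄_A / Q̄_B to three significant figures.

— Configuration A (φ=+9.5°):
Solar declination: sin δ = sin ε · sin λ_s = sin 77.00° × sin 168.4° = 0.19592, so δ = +11.299°.
cos H₀ = −tan(+9.5°) tan(+11.299°) = -0.0334, H₀ = 1.6042 rad.
Bracket: H₀ sin φ sin δ + cos φ cos δ sin H₀ = 1.6042×0.16505×0.19592 + 0.98629×0.98062×0.99944 = 0.051874 + 0.966634 = 1.018508.
Q̄ = (S₀/π) × [bracket] = (469/π) × 1.018508 = 152.05 W/m².
— Configuration B (φ=+9.5°):
Solar declination: sin δ = sin ε · sin λ_s = sin 77.00° × sin 251.4° = -0.92348, so δ = -67.440°.
cos H₀ = −tan(+9.5°) tan(-67.440°) = 0.4028, H₀ = 1.1562 rad.
Bracket: H₀ sin φ sin δ + cos φ cos δ sin H₀ = 1.1562×0.16505×-0.92348 + 0.98629×0.38365×0.91529 = -0.176228 + 0.346337 = 0.170109.
Q̄ = (S₀/π) × [bracket] = (469/π) × 0.170109 = 25.395 W/m².
Ratio Q̄_A / Q̄_B = 152.05 / 25.395 = 5.987.

Q̄_A / Q̄_B ≈ 5.99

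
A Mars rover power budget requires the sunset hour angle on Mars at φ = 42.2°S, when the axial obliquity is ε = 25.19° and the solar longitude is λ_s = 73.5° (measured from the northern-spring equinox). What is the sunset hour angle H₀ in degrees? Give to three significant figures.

H₀ = 66.1°

Solar declination: sin δ = sin ε · sin λ_s = sin 25.19° × sin 73.5° = 0.40809, so δ = +24.085°.
cos H₀ = −tan φ · tan δ = −tan(-42.2°) × tan(+24.085°) = 0.4053, so H₀ = 1.1535 rad = 66.09°.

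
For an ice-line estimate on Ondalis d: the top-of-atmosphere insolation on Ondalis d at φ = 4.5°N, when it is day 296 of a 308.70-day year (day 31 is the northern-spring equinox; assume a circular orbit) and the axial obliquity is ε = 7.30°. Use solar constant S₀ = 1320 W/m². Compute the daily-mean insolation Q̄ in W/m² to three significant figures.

Solar longitude: λ_s = 360° × (296 − 31)/308.70 = 309.038°.
sin δ = sin 7.30° × sin 309.038° = -0.09869, so δ = -5.664°.
cos H₀ = −tan(+4.5°) tan(-5.664°) = 0.0078, H₀ = 1.5630 rad.
Bracket: H₀ sin φ sin δ + cos φ cos δ sin H₀ = 1.5630×0.07846×-0.09869 + 0.99692×0.99512×0.99997 = -0.012103 + 0.992025 = 0.979922.
Q̄ = (S₀/π) × [bracket] = (1320/π) × 0.979922 = 411.7 W/m².

Q̄ ≈ 412 W/m²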